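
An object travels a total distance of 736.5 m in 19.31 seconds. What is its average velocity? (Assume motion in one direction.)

v_avg = Δd / Δt = 736.5 / 19.31 = 38.14 m/s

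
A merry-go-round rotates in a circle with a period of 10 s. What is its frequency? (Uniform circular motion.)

f = 1/T = 1/10 = 0.1 Hz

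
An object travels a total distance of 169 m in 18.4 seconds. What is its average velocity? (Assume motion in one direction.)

v_avg = Δd / Δt = 169 / 18.4 = 9.18 m/s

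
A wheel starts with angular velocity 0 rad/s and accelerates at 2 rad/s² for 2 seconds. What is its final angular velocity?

ω = ω₀ + αt = 0 + 2 × 2 = 4 rad/s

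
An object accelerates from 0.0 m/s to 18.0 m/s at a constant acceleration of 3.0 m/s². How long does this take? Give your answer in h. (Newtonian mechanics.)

t = (v - v₀) / a = (18.0 - 0.0) / 3.0 = 6.0 s
t = 6.0 s / 3600.0 = 0.001667 h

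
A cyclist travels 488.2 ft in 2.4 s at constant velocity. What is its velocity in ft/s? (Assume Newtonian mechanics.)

d = 488.2 ft × 0.3048 = 148.803 m
v = d / t = 148.803 / 2.4 = 62.0012 m/s
v = 62.0012 m/s / 0.3048 = 203.4 ft/s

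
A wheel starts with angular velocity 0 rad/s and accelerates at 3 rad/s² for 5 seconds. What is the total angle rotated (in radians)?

θ = ω₀t + ½αt² = 0×5 + ½×3×5² = 37.5 rad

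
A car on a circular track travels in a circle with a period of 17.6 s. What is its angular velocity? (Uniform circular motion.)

ω = 2π/T = 2π/17.6 = 0.357 rad/s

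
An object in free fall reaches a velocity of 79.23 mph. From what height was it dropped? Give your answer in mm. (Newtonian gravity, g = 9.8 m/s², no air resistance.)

v = 79.23 mph × 0.44704 = 35.419 m/s
h = v² / (2g) = 35.419² / (2 × 9.8) = 64.0054 m
h = 64.0054 m / 0.001 = 64010 mm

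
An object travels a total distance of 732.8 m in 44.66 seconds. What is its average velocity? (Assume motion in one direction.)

v_avg = Δd / Δt = 732.8 / 44.66 = 16.41 m/s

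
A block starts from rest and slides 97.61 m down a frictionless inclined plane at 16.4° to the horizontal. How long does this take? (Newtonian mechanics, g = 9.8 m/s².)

a = g sin(θ) = 9.8 × sin(16.4°) = 2.7669 m/s²
t = √(2d/a) = √(2 × 97.61 / 2.7669) = 8.4 s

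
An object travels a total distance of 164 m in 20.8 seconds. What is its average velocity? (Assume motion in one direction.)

v_avg = Δd / Δt = 164 / 20.8 = 7.88 m/s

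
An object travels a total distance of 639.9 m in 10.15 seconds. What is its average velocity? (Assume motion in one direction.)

v_avg = Δd / Δt = 639.9 / 10.15 = 63.04 m/s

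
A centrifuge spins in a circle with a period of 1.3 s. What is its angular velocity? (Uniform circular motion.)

ω = 2π/T = 2π/1.3 = 4.8332 rad/s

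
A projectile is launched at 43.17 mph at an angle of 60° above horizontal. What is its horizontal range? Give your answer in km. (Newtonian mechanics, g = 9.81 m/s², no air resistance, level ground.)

v₀ = 43.17 mph × 0.44704 = 19.2987 m/s
R = v₀² × sin(2θ) / g = 19.2987² × sin(2 × 60°) / 9.81 = 372.44 × 0.866025 / 9.81 = 32.8789 m
R = 32.8789 m / 1000.0 = 0.03288 km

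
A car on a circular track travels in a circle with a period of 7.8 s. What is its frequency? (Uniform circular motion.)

f = 1/T = 1/7.8 = 0.1282 Hz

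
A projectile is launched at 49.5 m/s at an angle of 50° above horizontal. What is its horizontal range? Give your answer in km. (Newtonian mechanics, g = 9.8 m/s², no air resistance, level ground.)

R = v₀² × sin(2θ) / g = 49.5² × sin(2 × 50°) / 9.8 = 2450.25 × 0.984808 / 9.8 = 246.227 m
R = 246.227 m / 1000.0 = 0.2462 km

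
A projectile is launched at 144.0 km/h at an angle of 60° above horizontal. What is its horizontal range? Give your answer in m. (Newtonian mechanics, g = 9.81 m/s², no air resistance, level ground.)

v₀ = 144.0 km/h × 0.2777777777777778 = 40.0 m/s
R = v₀² × sin(2θ) / g = 40.0² × sin(2 × 60°) / 9.81 = 1600.0 × 0.866025 / 9.81 = 141.2 m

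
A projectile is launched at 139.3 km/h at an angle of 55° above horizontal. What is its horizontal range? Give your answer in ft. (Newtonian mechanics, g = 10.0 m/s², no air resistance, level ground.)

v₀ = 139.3 km/h × 0.2777777777777778 = 38.6944 m/s
R = v₀² × sin(2θ) / g = 38.6944² × sin(2 × 55°) / 10.0 = 1497.26 × 0.939693 / 10.0 = 140.696 m
R = 140.696 m / 0.3048 = 461.6 ft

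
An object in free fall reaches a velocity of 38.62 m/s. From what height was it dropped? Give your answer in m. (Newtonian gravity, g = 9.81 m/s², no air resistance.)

h = v² / (2g) = 38.62² / (2 × 9.81) = 76.02 m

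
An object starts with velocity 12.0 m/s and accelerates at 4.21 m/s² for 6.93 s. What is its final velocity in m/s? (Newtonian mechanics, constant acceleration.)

v = v₀ + a × t = 12.0 + 4.21 × 6.93 = 41.18 m/s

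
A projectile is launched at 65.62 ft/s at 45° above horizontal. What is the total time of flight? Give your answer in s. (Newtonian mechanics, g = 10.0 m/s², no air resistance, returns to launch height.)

v₀ = 65.62 ft/s × 0.3048 = 20.001 m/s
T = 2 × v₀ × sin(θ) / g = 2 × 20.001 × sin(45°) / 10.0 = 2 × 20.001 × 0.707107 / 10.0 = 2.829 s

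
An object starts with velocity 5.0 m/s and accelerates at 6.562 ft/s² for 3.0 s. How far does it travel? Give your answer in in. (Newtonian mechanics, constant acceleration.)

a = 6.562 ft/s² × 0.3048 = 2.0001 m/s²
d = v₀ × t + ½ × a × t² = 5.0 × 3.0 + 0.5 × 2.0001 × 3.0² = 24.0005 m
d = 24.0005 m / 0.0254 = 944.9 in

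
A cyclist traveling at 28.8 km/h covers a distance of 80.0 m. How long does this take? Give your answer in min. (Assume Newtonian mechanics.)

v = 28.8 km/h × 0.2777777777777778 = 8.0 m/s
t = d / v = 80.0 / 8.0 = 10.0 s
t = 10.0 s / 60.0 = 0.1667 min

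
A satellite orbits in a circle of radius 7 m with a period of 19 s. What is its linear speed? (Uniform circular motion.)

v = 2πr/T = 2π×7/19 = 2.31 m/s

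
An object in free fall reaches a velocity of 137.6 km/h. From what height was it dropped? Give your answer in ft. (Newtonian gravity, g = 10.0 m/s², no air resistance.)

v = 137.6 km/h × 0.2777777777777778 = 38.2222 m/s
h = v² / (2g) = 38.2222² / (2 × 10.0) = 73.0468 m
h = 73.0468 m / 0.3048 = 239.7 ft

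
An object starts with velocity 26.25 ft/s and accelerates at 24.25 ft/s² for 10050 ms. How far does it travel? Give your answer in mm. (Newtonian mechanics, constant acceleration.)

v₀ = 26.25 ft/s × 0.3048 = 8.001 m/s
a = 24.25 ft/s² × 0.3048 = 7.3914 m/s²
t = 10050 ms × 0.001 = 10.05 s
d = v₀ × t + ½ × a × t² = 8.001 × 10.05 + 0.5 × 7.3914 × 10.05² = 453.685 m
d = 453.685 m / 0.001 = 453700 mm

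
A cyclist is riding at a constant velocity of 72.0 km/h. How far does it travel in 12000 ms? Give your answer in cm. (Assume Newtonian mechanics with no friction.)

v = 72.0 km/h × 0.2777777777777778 = 20.0 m/s
t = 12000 ms × 0.001 = 12.0 s
d = v × t = 20.0 × 12.0 = 240.0 m
d = 240.0 m / 0.01 = 24000 cm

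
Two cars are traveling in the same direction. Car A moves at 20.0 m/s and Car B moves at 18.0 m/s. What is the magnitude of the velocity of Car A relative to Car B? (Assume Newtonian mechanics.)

v_rel = |v_A - v_B| = |20.0 - 18.0| = 2.0 m/s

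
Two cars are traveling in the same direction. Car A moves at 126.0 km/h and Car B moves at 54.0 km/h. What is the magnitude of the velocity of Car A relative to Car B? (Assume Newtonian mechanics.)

v_rel = |v_A - v_B| = |126.0 - 54.0| = 72.0 km/h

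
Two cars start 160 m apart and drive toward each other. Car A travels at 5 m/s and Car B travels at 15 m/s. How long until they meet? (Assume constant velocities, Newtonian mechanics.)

Combined speed: v_combined = 5 + 15 = 20 m/s
Time to meet: t = d/v_combined = 160/20 = 8.0 s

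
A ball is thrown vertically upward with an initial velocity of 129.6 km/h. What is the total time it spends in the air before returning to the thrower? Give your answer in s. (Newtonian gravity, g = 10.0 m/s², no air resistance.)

v₀ = 129.6 km/h × 0.2777777777777778 = 36.0 m/s
t_total = 2 × v₀ / g = 2 × 36.0 / 10.0 = 7.2 s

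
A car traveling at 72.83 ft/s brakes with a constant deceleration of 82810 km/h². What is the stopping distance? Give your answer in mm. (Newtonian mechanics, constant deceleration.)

v₀ = 72.83 ft/s × 0.3048 = 22.1986 m/s
a = 82810 km/h² × 7.716049382716049e-05 = 6.38966 m/s²
d = v₀² / (2a) = 22.1986² / (2 × 6.38966) = 492.778 / 12.7793 = 38.5606 m
d = 38.5606 m / 0.001 = 38560 mm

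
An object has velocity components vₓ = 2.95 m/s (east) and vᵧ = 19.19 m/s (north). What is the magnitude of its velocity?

|v| = √(vₓ² + vᵧ²) = √(2.95² + 19.19²) = √(376.9586) = 19.42 m/s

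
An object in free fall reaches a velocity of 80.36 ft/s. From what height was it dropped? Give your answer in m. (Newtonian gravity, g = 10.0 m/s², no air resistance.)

v = 80.36 ft/s × 0.3048 = 24.4937 m/s
h = v² / (2g) = 24.4937² / (2 × 10.0) = 30.0 m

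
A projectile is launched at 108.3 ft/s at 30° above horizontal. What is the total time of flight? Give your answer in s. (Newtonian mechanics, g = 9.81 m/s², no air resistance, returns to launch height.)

v₀ = 108.3 ft/s × 0.3048 = 33.0098 m/s
T = 2 × v₀ × sin(θ) / g = 2 × 33.0098 × sin(30°) / 9.81 = 2 × 33.0098 × 0.5 / 9.81 = 3.365 s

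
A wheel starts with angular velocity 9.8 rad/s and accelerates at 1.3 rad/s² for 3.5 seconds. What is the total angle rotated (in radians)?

θ = ω₀t + ½αt² = 9.8×3.5 + ½×1.3×3.5² = 42.26 rad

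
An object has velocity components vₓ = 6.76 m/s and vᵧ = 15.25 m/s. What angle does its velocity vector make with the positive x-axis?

θ = arctan(vᵧ/vₓ) = arctan(15.25/6.76) = 66.09°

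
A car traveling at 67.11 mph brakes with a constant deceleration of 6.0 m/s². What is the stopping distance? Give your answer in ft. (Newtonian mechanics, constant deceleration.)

v₀ = 67.11 mph × 0.44704 = 30.0009 m/s
d = v₀² / (2a) = 30.0009² / (2 × 6.0) = 900.054 / 12.0 = 75.0045 m
d = 75.0045 m / 0.3048 = 246.1 ft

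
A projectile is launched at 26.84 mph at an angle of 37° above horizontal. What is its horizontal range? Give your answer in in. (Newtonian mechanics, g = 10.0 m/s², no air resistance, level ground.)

v₀ = 26.84 mph × 0.44704 = 11.9986 m/s
R = v₀² × sin(2θ) / g = 11.9986² × sin(2 × 37°) / 10.0 = 143.966 × 0.961262 / 10.0 = 13.8389 m
R = 13.8389 m / 0.0254 = 544.8 in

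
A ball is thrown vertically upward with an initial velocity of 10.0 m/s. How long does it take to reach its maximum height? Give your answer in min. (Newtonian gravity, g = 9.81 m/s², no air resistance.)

t_up = v₀ / g = 10.0 / 9.81 = 1.01937 s
t_up = 1.01937 s / 60.0 = 0.01699 min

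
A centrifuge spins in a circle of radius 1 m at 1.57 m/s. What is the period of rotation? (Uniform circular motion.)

T = 2πr/v = 2π×1/1.57 = 4.0 s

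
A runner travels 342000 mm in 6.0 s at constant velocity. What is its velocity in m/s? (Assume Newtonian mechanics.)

d = 342000 mm × 0.001 = 342.0 m
v = d / t = 342.0 / 6.0 = 57.0 m/s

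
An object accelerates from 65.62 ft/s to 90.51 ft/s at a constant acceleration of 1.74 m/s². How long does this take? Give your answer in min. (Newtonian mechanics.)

v₀ = 65.62 ft/s × 0.3048 = 20.001 m/s
v = 90.51 ft/s × 0.3048 = 27.5874 m/s
t = (v - v₀) / a = (27.5874 - 20.001) / 1.74 = 4.36 s
t = 4.36 s / 60.0 = 0.07267 min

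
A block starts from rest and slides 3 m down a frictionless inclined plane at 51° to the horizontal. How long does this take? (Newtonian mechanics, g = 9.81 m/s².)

a = g sin(θ) = 9.81 × sin(51°) = 7.6238 m/s²
t = √(2d/a) = √(2 × 3 / 7.6238) = 0.89 s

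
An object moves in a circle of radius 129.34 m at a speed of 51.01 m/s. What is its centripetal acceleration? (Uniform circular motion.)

a_c = v²/r = 51.01²/129.34 = 2602.0201/129.34 = 20.12 m/s²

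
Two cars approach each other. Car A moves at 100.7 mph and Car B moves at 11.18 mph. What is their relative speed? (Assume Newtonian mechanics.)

v_rel = v_A + v_B = 100.7 + 11.18 = 111.88 mph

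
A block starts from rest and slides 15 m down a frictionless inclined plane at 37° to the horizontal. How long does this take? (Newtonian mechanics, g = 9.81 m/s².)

a = g sin(θ) = 9.81 × sin(37°) = 5.9038 m/s²
t = √(2d/a) = √(2 × 15 / 5.9038) = 2.25 s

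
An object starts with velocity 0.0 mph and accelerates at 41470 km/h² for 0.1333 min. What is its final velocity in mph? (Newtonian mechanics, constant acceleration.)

v₀ = 0.0 mph × 0.44704 = 0.0 m/s
a = 41470 km/h² × 7.716049382716049e-05 = 3.19985 m/s²
t = 0.1333 min × 60.0 = 7.998 s
v = v₀ + a × t = 0.0 + 3.19985 × 7.998 = 25.5924 m/s
v = 25.5924 m/s / 0.44704 = 57.25 mph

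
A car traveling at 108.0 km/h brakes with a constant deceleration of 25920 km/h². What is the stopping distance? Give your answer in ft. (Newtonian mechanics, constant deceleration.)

v₀ = 108.0 km/h × 0.2777777777777778 = 30.0 m/s
a = 25920 km/h² × 7.716049382716049e-05 = 2.0 m/s²
d = v₀² / (2a) = 30.0² / (2 × 2.0) = 900.0 / 4.0 = 225.0 m
d = 225.0 m / 0.3048 = 738.2 ft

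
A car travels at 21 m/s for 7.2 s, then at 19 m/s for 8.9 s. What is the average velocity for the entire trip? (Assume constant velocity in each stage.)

d₁ = v₁t₁ = 21 × 7.2 = 151.2 m
d₂ = v₂t₂ = 19 × 8.9 = 169.1 m
d_total = 320.3 m, t_total = 16.1 s
v_avg = d_total/t_total = 320.3/16.1 = 19.89 m/s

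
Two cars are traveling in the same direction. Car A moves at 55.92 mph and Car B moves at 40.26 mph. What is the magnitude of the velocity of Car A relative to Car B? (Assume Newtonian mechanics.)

v_rel = |v_A - v_B| = |55.92 - 40.26| = 15.66 mph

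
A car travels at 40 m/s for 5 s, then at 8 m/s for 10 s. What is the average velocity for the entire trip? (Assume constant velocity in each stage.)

d₁ = v₁t₁ = 40 × 5 = 200 m
d₂ = v₂t₂ = 8 × 10 = 80 m
d_total = 280 m, t_total = 15 s
v_avg = d_total/t_total = 280/15 = 18.67 m/s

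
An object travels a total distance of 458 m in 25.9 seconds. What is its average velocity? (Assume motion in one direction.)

v_avg = Δd / Δt = 458 / 25.9 = 17.68 m/s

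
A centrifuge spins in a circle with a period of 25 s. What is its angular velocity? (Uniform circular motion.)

ω = 2π/T = 2π/25 = 0.2513 rad/s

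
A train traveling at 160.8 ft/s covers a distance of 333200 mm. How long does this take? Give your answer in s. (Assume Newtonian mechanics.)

d = 333200 mm × 0.001 = 333.2 m
v = 160.8 ft/s × 0.3048 = 49.0118 m/s
t = d / v = 333.2 / 49.0118 = 6.798 s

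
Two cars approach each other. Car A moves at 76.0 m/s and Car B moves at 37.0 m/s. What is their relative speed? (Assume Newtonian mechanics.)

v_rel = v_A + v_B = 76.0 + 37.0 = 113.0 m/s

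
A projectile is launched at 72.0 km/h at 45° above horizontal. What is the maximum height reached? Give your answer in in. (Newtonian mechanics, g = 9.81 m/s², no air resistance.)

v₀ = 72.0 km/h × 0.2777777777777778 = 20.0 m/s
H = v₀² × sin²(θ) / (2g) = 20.0² × sin(45°)² / (2 × 9.81) = 400.0 × 0.5 / 19.62 = 10.1937 m
H = 10.1937 m / 0.0254 = 401.3 in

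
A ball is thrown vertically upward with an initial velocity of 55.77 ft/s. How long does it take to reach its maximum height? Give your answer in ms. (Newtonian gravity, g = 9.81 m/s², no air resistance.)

v₀ = 55.77 ft/s × 0.3048 = 16.9987 m/s
t_up = v₀ / g = 16.9987 / 9.81 = 1.73279 s
t_up = 1.73279 s / 0.001 = 1733 ms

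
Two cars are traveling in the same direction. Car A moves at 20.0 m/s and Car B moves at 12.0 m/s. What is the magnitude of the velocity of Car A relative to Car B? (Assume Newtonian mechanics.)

v_rel = |v_A - v_B| = |20.0 - 12.0| = 8.0 m/s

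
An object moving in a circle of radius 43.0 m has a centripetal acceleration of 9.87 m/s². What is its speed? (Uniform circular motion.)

v = √(a_c × r) = √(9.87 × 43.0) = 20.6 m/s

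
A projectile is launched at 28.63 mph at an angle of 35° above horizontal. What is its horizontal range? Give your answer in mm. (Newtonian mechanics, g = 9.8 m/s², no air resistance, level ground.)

v₀ = 28.63 mph × 0.44704 = 12.7988 m/s
R = v₀² × sin(2θ) / g = 12.7988² × sin(2 × 35°) / 9.8 = 163.809 × 0.939693 / 9.8 = 15.7072 m
R = 15.7072 m / 0.001 = 15710 mm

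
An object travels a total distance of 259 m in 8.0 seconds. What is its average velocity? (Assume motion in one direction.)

v_avg = Δd / Δt = 259 / 8.0 = 32.38 m/s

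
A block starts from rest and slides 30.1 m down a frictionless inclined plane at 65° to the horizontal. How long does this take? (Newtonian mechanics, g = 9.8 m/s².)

a = g sin(θ) = 9.8 × sin(65°) = 8.8818 m/s²
t = √(2d/a) = √(2 × 30.1 / 8.8818) = 2.6 s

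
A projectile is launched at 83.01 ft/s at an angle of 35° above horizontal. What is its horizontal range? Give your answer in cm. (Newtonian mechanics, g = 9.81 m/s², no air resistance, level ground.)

v₀ = 83.01 ft/s × 0.3048 = 25.3014 m/s
R = v₀² × sin(2θ) / g = 25.3014² × sin(2 × 35°) / 9.81 = 640.161 × 0.939693 / 9.81 = 61.3206 m
R = 61.3206 m / 0.01 = 6132 cm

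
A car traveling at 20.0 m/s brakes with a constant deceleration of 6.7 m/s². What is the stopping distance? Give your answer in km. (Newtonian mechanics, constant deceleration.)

d = v₀² / (2a) = 20.0² / (2 × 6.7) = 400.0 / 13.4 = 29.8507 m
d = 29.8507 m / 1000.0 = 0.02985 km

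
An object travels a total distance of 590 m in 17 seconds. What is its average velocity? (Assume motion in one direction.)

v_avg = Δd / Δt = 590 / 17 = 34.71 m/s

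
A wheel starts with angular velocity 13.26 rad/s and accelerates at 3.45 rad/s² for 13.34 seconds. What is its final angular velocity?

ω = ω₀ + αt = 13.26 + 3.45 × 13.34 = 59.28 rad/s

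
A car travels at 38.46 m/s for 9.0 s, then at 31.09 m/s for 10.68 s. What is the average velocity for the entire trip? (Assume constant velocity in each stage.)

d₁ = v₁t₁ = 38.46 × 9.0 = 346.14 m
d₂ = v₂t₂ = 31.09 × 10.68 = 332.0412 m
d_total = 678.1812 m, t_total = 19.68 s
v_avg = d_total/t_total = 678.1812/19.68 = 34.46 m/s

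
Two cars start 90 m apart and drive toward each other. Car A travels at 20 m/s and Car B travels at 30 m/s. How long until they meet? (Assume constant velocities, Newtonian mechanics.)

Combined speed: v_combined = 20 + 30 = 50 m/s
Time to meet: t = d/v_combined = 90/50 = 1.8 s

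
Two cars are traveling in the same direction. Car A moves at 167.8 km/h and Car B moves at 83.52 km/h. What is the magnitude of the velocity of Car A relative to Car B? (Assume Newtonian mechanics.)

v_rel = |v_A - v_B| = |167.8 - 83.52| = 84.28 km/h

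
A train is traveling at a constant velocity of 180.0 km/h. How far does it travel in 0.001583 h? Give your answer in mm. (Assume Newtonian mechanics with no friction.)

v = 180.0 km/h × 0.2777777777777778 = 50.0 m/s
t = 0.001583 h × 3600.0 = 5.6988 s
d = v × t = 50.0 × 5.6988 = 284.94 m
d = 284.94 m / 0.001 = 284900 mm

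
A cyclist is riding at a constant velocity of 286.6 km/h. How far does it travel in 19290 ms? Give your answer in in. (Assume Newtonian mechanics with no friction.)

v = 286.6 km/h × 0.2777777777777778 = 79.6111 m/s
t = 19290 ms × 0.001 = 19.29 s
d = v × t = 79.6111 × 19.29 = 1535.7 m
d = 1535.7 m / 0.0254 = 60460 in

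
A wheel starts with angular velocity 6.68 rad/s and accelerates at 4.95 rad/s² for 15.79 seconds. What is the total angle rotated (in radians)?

θ = ω₀t + ½αt² = 6.68×15.79 + ½×4.95×15.79² = 722.55 rad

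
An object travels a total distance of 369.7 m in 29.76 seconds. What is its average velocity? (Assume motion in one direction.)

v_avg = Δd / Δt = 369.7 / 29.76 = 12.42 m/s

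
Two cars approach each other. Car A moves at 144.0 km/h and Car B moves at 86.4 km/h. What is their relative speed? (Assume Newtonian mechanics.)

v_rel = v_A + v_B = 144.0 + 86.4 = 230.4 km/h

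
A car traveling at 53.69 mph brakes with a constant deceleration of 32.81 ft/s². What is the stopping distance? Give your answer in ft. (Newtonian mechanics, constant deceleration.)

v₀ = 53.69 mph × 0.44704 = 24.0016 m/s
a = 32.81 ft/s² × 0.3048 = 10.0005 m/s²
d = v₀² / (2a) = 24.0016² / (2 × 10.0005) = 576.077 / 20.001 = 28.8024 m
d = 28.8024 m / 0.3048 = 94.5 ft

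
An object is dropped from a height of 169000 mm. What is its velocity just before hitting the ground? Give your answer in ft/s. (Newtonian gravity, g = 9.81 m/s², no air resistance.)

h = 169000 mm × 0.001 = 169.0 m
v = √(2gh) = √(2 × 9.81 × 169.0) = 57.5828 m/s
v = 57.5828 m/s / 0.3048 = 188.9 ft/s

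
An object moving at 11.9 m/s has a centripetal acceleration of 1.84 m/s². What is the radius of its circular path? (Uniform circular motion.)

r = v²/a_c = 11.9²/1.84 = 76.96 m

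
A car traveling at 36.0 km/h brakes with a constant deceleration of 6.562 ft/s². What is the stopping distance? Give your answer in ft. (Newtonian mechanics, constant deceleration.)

v₀ = 36.0 km/h × 0.2777777777777778 = 10.0 m/s
a = 6.562 ft/s² × 0.3048 = 2.0001 m/s²
d = v₀² / (2a) = 10.0² / (2 × 2.0001) = 100.0 / 4.0002 = 24.9988 m
d = 24.9988 m / 0.3048 = 82.02 ft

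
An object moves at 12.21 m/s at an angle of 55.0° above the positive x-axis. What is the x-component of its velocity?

vₓ = v cos(θ) = 12.21 × cos(55.0°) = 7.0 m/s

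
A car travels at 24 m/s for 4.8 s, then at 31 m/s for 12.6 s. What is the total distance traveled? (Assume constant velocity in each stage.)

d₁ = v₁t₁ = 24 × 4.8 = 115.2 m
d₂ = v₂t₂ = 31 × 12.6 = 390.6 m
d_total = 115.2 + 390.6 = 505.8 m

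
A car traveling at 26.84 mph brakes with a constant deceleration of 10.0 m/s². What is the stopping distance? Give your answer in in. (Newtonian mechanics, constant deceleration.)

v₀ = 26.84 mph × 0.44704 = 11.9986 m/s
d = v₀² / (2a) = 11.9986² / (2 × 10.0) = 143.966 / 20.0 = 7.1983 m
d = 7.1983 m / 0.0254 = 283.4 in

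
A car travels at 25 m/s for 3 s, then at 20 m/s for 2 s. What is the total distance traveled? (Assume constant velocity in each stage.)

d₁ = v₁t₁ = 25 × 3 = 75 m
d₂ = v₂t₂ = 20 × 2 = 40 m
d_total = 75 + 40 = 115 m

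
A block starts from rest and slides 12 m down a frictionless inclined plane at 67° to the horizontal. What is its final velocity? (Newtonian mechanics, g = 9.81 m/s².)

a = g sin(θ) = 9.81 × sin(67°) = 9.0302 m/s²
v = √(2ad) = √(2 × 9.0302 × 12) = 14.72 m/s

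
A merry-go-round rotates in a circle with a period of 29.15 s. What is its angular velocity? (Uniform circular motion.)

ω = 2π/T = 2π/29.15 = 0.2155 rad/s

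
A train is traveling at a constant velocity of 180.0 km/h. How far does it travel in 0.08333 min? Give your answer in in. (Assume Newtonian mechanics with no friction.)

v = 180.0 km/h × 0.2777777777777778 = 50.0 m/s
t = 0.08333 min × 60.0 = 4.9998 s
d = v × t = 50.0 × 4.9998 = 249.99 m
d = 249.99 m / 0.0254 = 9842 in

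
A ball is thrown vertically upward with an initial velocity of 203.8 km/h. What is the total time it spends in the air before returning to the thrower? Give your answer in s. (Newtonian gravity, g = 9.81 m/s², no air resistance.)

v₀ = 203.8 km/h × 0.2777777777777778 = 56.6111 m/s
t_total = 2 × v₀ / g = 2 × 56.6111 / 9.81 = 11.54 s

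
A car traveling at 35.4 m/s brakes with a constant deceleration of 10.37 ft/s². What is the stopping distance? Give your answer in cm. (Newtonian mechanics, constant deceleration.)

a = 10.37 ft/s² × 0.3048 = 3.16078 m/s²
d = v₀² / (2a) = 35.4² / (2 × 3.16078) = 1253.16 / 6.32156 = 198.236 m
d = 198.236 m / 0.01 = 19820 cm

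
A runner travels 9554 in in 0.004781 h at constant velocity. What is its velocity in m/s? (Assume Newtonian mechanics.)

d = 9554 in × 0.0254 = 242.672 m
t = 0.004781 h × 3600.0 = 17.2116 s
v = d / t = 242.672 / 17.2116 = 14.1 m/s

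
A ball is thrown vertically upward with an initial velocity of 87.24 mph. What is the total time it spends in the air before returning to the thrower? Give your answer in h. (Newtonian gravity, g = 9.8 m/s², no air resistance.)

v₀ = 87.24 mph × 0.44704 = 38.9998 m/s
t_total = 2 × v₀ / g = 2 × 38.9998 / 9.8 = 7.95914 s
t_total = 7.95914 s / 3600.0 = 0.002211 h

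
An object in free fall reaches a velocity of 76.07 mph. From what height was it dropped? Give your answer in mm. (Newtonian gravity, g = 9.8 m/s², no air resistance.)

v = 76.07 mph × 0.44704 = 34.0063 m/s
h = v² / (2g) = 34.0063² / (2 × 9.8) = 59.0015 m
h = 59.0015 m / 0.001 = 59000 mm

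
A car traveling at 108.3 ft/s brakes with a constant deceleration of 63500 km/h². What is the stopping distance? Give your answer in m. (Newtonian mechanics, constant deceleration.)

v₀ = 108.3 ft/s × 0.3048 = 33.0098 m/s
a = 63500 km/h² × 7.716049382716049e-05 = 4.89969 m/s²
d = v₀² / (2a) = 33.0098² / (2 × 4.89969) = 1089.65 / 9.79938 = 111.2 m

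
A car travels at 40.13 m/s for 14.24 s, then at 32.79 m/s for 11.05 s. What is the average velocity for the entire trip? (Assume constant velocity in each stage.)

d₁ = v₁t₁ = 40.13 × 14.24 = 571.4512 m
d₂ = v₂t₂ = 32.79 × 11.05 = 362.3295 m
d_total = 933.7807 m, t_total = 25.29 s
v_avg = d_total/t_total = 933.7807/25.29 = 36.92 m/s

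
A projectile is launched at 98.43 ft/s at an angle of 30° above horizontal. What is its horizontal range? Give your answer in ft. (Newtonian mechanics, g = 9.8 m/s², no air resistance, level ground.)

v₀ = 98.43 ft/s × 0.3048 = 30.0015 m/s
R = v₀² × sin(2θ) / g = 30.0015² × sin(2 × 30°) / 9.8 = 900.09 × 0.866025 / 9.8 = 79.5409 m
R = 79.5409 m / 0.3048 = 261.0 ft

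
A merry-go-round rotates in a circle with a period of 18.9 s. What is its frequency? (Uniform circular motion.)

f = 1/T = 1/18.9 = 0.0529 Hz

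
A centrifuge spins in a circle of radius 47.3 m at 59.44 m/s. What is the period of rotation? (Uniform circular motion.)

T = 2πr/v = 2π×47.3/59.44 = 5.0 s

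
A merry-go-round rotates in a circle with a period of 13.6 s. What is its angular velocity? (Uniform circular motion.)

ω = 2π/T = 2π/13.6 = 0.462 rad/s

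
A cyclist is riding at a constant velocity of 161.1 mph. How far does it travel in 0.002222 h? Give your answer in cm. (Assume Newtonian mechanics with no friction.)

v = 161.1 mph × 0.44704 = 72.0181 m/s
t = 0.002222 h × 3600.0 = 7.9992 s
d = v × t = 72.0181 × 7.9992 = 576.087 m
d = 576.087 m / 0.01 = 57610 cm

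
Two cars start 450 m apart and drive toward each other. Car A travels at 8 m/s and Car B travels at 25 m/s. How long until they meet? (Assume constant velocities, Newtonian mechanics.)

Combined speed: v_combined = 8 + 25 = 33 m/s
Time to meet: t = d/v_combined = 450/33 = 13.64 s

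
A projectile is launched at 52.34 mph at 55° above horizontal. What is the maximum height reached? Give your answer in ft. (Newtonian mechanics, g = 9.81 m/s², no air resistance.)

v₀ = 52.34 mph × 0.44704 = 23.3981 m/s
H = v₀² × sin²(θ) / (2g) = 23.3981² × sin(55°)² / (2 × 9.81) = 547.471 × 0.67101 / 19.62 = 18.7237 m
H = 18.7237 m / 0.3048 = 61.43 ft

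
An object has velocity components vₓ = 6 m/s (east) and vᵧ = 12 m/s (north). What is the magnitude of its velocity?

|v| = √(vₓ² + vᵧ²) = √(6² + 12²) = √(180) = 13.42 m/s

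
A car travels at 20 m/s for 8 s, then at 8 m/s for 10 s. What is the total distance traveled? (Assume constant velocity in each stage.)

d₁ = v₁t₁ = 20 × 8 = 160 m
d₂ = v₂t₂ = 8 × 10 = 80 m
d_total = 160 + 80 = 240 m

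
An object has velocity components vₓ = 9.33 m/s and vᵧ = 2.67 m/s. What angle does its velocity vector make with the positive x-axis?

θ = arctan(vᵧ/vₓ) = arctan(2.67/9.33) = 15.97°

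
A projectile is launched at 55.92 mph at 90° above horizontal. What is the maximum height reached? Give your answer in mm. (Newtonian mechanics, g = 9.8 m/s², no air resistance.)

v₀ = 55.92 mph × 0.44704 = 24.9985 m/s
H = v₀² × sin²(θ) / (2g) = 24.9985² × sin(90°)² / (2 × 9.8) = 624.925 × 1.0 / 19.6 = 31.8839 m
H = 31.8839 m / 0.001 = 31880 mm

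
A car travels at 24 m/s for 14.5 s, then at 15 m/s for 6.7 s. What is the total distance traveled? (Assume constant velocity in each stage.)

d₁ = v₁t₁ = 24 × 14.5 = 348.0 m
d₂ = v₂t₂ = 15 × 6.7 = 100.5 m
d_total = 348.0 + 100.5 = 448.5 m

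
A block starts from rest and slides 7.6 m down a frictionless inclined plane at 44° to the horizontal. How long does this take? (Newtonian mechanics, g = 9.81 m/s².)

a = g sin(θ) = 9.81 × sin(44°) = 6.8146 m/s²
t = √(2d/a) = √(2 × 7.6 / 6.8146) = 1.49 s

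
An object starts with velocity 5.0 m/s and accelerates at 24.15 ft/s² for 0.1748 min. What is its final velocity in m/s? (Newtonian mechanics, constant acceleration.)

a = 24.15 ft/s² × 0.3048 = 7.36092 m/s²
t = 0.1748 min × 60.0 = 10.488 s
v = v₀ + a × t = 5.0 + 7.36092 × 10.488 = 82.2 m/s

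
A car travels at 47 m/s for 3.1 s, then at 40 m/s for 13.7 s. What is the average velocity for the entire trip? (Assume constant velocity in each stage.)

d₁ = v₁t₁ = 47 × 3.1 = 145.7 m
d₂ = v₂t₂ = 40 × 13.7 = 548.0 m
d_total = 693.7 m, t_total = 16.8 s
v_avg = d_total/t_total = 693.7/16.8 = 41.29 m/s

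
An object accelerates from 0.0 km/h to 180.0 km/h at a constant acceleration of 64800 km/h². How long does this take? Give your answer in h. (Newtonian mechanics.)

v₀ = 0.0 km/h × 0.2777777777777778 = 0.0 m/s
v = 180.0 km/h × 0.2777777777777778 = 50.0 m/s
a = 64800 km/h² × 7.716049382716049e-05 = 5.0 m/s²
t = (v - v₀) / a = (50.0 - 0.0) / 5.0 = 10.0 s
t = 10.0 s / 3600.0 = 0.002778 h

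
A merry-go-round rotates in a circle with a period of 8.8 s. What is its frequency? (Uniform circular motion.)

f = 1/T = 1/8.8 = 0.1136 Hz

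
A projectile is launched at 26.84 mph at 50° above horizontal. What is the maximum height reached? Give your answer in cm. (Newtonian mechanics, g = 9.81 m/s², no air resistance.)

v₀ = 26.84 mph × 0.44704 = 11.9986 m/s
H = v₀² × sin²(θ) / (2g) = 11.9986² × sin(50°)² / (2 × 9.81) = 143.966 × 0.586824 / 19.62 = 4.30595 m
H = 4.30595 m / 0.01 = 430.6 cm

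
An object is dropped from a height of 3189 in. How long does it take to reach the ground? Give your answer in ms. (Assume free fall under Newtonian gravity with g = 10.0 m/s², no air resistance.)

h = 3189 in × 0.0254 = 81.0006 m
t = √(2h/g) = √(2 × 81.0006 / 10.0) = 4.02494 s
t = 4.02494 s / 0.001 = 4025 ms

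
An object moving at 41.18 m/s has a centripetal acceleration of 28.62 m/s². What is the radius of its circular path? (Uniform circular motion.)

r = v²/a_c = 41.18²/28.62 = 59.25 m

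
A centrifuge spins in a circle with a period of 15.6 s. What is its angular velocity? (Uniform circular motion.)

ω = 2π/T = 2π/15.6 = 0.4028 rad/s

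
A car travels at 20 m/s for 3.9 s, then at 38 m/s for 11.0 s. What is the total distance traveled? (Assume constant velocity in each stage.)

d₁ = v₁t₁ = 20 × 3.9 = 78.0 m
d₂ = v₂t₂ = 38 × 11.0 = 418.0 m
d_total = 78.0 + 418.0 = 496.0 m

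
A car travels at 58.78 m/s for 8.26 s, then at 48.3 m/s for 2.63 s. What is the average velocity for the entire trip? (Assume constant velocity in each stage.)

d₁ = v₁t₁ = 58.78 × 8.26 = 485.5228 m
d₂ = v₂t₂ = 48.3 × 2.63 = 127.029 m
d_total = 612.5518 m, t_total = 10.89 s
v_avg = d_total/t_total = 612.5518/10.89 = 56.25 m/s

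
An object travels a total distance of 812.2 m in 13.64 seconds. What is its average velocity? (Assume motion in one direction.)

v_avg = Δd / Δt = 812.2 / 13.64 = 59.55 m/s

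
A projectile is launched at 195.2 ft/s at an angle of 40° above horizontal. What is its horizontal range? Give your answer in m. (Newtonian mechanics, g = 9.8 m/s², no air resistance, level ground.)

v₀ = 195.2 ft/s × 0.3048 = 59.497 m/s
R = v₀² × sin(2θ) / g = 59.497² × sin(2 × 40°) / 9.8 = 3539.89 × 0.984808 / 9.8 = 355.7 m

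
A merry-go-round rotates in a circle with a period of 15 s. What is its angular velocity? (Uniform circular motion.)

ω = 2π/T = 2π/15 = 0.4189 rad/s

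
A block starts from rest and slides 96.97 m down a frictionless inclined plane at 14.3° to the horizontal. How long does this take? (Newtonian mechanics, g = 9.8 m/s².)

a = g sin(θ) = 9.8 × sin(14.3°) = 2.4206 m/s²
t = √(2d/a) = √(2 × 96.97 / 2.4206) = 8.95 s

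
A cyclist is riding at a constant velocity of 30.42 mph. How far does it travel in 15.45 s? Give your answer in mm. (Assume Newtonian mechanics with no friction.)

v = 30.42 mph × 0.44704 = 13.599 m/s
d = v × t = 13.599 × 15.45 = 210.105 m
d = 210.105 m / 0.001 = 210100 mm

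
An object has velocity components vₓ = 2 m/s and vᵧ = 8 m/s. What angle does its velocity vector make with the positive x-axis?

θ = arctan(vᵧ/vₓ) = arctan(8/2) = 75.96°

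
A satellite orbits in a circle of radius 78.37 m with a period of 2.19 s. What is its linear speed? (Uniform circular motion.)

v = 2πr/T = 2π×78.37/2.19 = 224.85 m/s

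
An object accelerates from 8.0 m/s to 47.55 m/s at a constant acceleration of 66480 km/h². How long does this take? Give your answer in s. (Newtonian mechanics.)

a = 66480 km/h² × 7.716049382716049e-05 = 5.12963 m/s²
t = (v - v₀) / a = (47.55 - 8.0) / 5.12963 = 7.71 s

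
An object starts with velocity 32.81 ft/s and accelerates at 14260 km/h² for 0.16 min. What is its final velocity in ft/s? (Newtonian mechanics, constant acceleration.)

v₀ = 32.81 ft/s × 0.3048 = 10.0005 m/s
a = 14260 km/h² × 7.716049382716049e-05 = 1.10031 m/s²
t = 0.16 min × 60.0 = 9.6 s
v = v₀ + a × t = 10.0005 + 1.10031 × 9.6 = 20.5635 m/s
v = 20.5635 m/s / 0.3048 = 67.47 ft/s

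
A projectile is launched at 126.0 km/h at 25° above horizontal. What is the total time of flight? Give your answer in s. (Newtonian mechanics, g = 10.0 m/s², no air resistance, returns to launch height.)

v₀ = 126.0 km/h × 0.2777777777777778 = 35.0 m/s
T = 2 × v₀ × sin(θ) / g = 2 × 35.0 × sin(25°) / 10.0 = 2 × 35.0 × 0.422618 / 10.0 = 2.958 s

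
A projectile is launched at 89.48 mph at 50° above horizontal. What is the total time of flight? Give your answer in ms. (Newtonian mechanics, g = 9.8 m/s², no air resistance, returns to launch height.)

v₀ = 89.48 mph × 0.44704 = 40.0011 m/s
T = 2 × v₀ × sin(θ) / g = 2 × 40.0011 × sin(50°) / 9.8 = 2 × 40.0011 × 0.766044 / 9.8 = 6.25359 s
T = 6.25359 s / 0.001 = 6254 ms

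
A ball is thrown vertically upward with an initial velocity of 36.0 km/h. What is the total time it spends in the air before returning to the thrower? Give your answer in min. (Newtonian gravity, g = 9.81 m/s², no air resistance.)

v₀ = 36.0 km/h × 0.2777777777777778 = 10.0 m/s
t_total = 2 × v₀ / g = 2 × 10.0 / 9.81 = 2.03874 s
t_total = 2.03874 s / 60.0 = 0.03398 min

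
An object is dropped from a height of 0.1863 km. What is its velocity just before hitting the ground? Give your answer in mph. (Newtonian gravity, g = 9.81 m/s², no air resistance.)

h = 0.1863 km × 1000.0 = 186.3 m
v = √(2gh) = √(2 × 9.81 × 186.3) = 60.4583 m/s
v = 60.4583 m/s / 0.44704 = 135.2 mph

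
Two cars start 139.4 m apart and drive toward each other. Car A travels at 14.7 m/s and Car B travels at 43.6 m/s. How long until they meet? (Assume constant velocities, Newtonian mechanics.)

Combined speed: v_combined = 14.7 + 43.6 = 58.3 m/s
Time to meet: t = d/v_combined = 139.4/58.3 = 2.39 s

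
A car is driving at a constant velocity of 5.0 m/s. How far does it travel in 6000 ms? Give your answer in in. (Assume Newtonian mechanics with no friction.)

t = 6000 ms × 0.001 = 6.0 s
d = v × t = 5.0 × 6.0 = 30.0 m
d = 30.0 m / 0.0254 = 1181 in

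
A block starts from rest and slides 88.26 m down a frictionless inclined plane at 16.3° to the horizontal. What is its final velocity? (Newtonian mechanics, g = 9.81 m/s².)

a = g sin(θ) = 9.81 × sin(16.3°) = 2.7533 m/s²
v = √(2ad) = √(2 × 2.7533 × 88.26) = 22.05 m/s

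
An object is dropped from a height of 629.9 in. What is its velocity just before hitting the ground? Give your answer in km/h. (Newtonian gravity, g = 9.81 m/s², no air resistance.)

h = 629.9 in × 0.0254 = 15.9995 m
v = √(2gh) = √(2 × 9.81 × 15.9995) = 17.7175 m/s
v = 17.7175 m/s / 0.2777777777777778 = 63.78 km/h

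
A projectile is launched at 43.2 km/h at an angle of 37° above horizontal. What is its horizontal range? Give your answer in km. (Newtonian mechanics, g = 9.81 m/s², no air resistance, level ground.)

v₀ = 43.2 km/h × 0.2777777777777778 = 12.0 m/s
R = v₀² × sin(2θ) / g = 12.0² × sin(2 × 37°) / 9.81 = 144.0 × 0.961262 / 9.81 = 14.1103 m
R = 14.1103 m / 1000.0 = 0.01411 km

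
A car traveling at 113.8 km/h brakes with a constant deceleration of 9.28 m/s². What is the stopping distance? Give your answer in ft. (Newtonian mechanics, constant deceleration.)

v₀ = 113.8 km/h × 0.2777777777777778 = 31.6111 m/s
d = v₀² / (2a) = 31.6111² / (2 × 9.28) = 999.262 / 18.56 = 53.8395 m
d = 53.8395 m / 0.3048 = 176.6 ft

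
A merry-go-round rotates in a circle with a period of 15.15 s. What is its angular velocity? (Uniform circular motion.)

ω = 2π/T = 2π/15.15 = 0.4147 rad/s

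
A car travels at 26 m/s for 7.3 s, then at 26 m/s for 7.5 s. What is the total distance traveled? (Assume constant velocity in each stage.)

d₁ = v₁t₁ = 26 × 7.3 = 189.8 m
d₂ = v₂t₂ = 26 × 7.5 = 195.0 m
d_total = 189.8 + 195.0 = 384.8 m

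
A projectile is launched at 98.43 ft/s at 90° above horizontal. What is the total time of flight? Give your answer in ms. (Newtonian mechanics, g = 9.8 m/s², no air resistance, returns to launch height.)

v₀ = 98.43 ft/s × 0.3048 = 30.0015 m/s
T = 2 × v₀ × sin(θ) / g = 2 × 30.0015 × sin(90°) / 9.8 = 2 × 30.0015 × 1.0 / 9.8 = 6.12276 s
T = 6.12276 s / 0.001 = 6123 ms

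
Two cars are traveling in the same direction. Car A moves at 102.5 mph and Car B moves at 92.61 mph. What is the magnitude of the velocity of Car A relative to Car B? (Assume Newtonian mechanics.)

v_rel = |v_A - v_B| = |102.5 - 92.61| = 9.89 mph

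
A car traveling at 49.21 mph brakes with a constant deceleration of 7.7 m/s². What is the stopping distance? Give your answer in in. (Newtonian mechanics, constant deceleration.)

v₀ = 49.21 mph × 0.44704 = 21.9988 m/s
d = v₀² / (2a) = 21.9988² / (2 × 7.7) = 483.947 / 15.4 = 31.4251 m
d = 31.4251 m / 0.0254 = 1237 in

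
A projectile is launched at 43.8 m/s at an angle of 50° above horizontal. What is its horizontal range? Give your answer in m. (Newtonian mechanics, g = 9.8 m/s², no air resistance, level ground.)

R = v₀² × sin(2θ) / g = 43.8² × sin(2 × 50°) / 9.8 = 1918.44 × 0.984808 / 9.8 = 192.8 m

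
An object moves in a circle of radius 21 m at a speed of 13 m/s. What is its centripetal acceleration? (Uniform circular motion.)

a_c = v²/r = 13²/21 = 169/21 = 8.05 m/s²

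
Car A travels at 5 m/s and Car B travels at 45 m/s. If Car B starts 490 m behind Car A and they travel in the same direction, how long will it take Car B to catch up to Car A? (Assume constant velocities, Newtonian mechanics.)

Relative speed: v_rel = 45 - 5 = 40 m/s
Time to catch: t = d₀/v_rel = 490/40 = 12.25 s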